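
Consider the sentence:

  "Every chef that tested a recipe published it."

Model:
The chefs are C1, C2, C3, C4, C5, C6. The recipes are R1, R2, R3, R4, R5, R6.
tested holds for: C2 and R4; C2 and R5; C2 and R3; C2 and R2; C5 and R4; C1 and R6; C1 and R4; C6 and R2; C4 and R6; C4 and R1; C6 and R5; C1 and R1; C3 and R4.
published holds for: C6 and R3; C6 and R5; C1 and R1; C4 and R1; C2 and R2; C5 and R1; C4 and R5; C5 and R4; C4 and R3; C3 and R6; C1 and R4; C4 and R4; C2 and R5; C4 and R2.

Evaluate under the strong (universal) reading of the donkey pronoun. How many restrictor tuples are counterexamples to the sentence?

"it" takes "a recipe" as antecedent — a donkey pronoun bound across the clause boundary.
Strong reading: for every (c,r) with tested(c,r), published(c,r).
Restrictor pairs: (C1,R1) ✓  (C1,R4) ✓  (C1,R6) ✗  (C2,R2) ✓  (C2,R3) ✗  (C2,R4) ✗  (C2,R5) ✓  (C3,R4) ✗  (C4,R1) ✓  (C4,R6) ✗  (C5,R4) ✓  (C6,R2) ✗  (C6,R5) ✓
Counterexamples (restrictor pairs failing the scope): 6.

6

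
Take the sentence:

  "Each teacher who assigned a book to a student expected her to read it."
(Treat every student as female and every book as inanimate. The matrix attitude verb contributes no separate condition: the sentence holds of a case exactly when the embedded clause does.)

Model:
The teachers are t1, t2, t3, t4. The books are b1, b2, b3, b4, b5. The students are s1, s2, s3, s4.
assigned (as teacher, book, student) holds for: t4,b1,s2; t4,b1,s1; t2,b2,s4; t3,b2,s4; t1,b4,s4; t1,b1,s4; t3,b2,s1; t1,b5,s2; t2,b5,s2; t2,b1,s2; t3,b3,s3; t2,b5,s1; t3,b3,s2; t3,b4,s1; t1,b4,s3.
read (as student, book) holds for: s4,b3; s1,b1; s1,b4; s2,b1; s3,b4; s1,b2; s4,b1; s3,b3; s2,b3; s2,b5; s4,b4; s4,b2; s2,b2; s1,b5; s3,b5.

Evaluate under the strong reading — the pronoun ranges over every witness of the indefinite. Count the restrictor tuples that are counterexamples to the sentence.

0

"her" takes "a student" as antecedent and "it" takes "a book"; both are donkey pronouns co-varying with the restrictor.
Strong reading: for every (t,b,s) with assigned(t,b,s), read(s,b).
Restrictor triples: (t1,b1,s4)→read(s4,b1) ✓  (t1,b4,s3)→read(s3,b4) ✓  (t1,b4,s4)→read(s4,b4) ✓  (t1,b5,s2)→read(s2,b5) ✓  (t2,b1,s2)→read(s2,b1) ✓  (t2,b2,s4)→read(s4,b2) ✓  (t2,b5,s1)→read(s1,b5) ✓  (t2,b5,s2)→read(s2,b5) ✓  (t3,b2,s1)→read(s1,b2) ✓  (t3,b2,s4)→read(s4,b2) ✓  (t3,b3,s2)→read(s2,b3) ✓  (t3,b3,s3)→read(s3,b3) ✓  (t3,b4,s1)→read(s1,b4) ✓  (t4,b1,s1)→read(s1,b1) ✓  (t4,b1,s2)→read(s2,b1) ✓
Counterexamples (restrictor triples failing the scope): 0.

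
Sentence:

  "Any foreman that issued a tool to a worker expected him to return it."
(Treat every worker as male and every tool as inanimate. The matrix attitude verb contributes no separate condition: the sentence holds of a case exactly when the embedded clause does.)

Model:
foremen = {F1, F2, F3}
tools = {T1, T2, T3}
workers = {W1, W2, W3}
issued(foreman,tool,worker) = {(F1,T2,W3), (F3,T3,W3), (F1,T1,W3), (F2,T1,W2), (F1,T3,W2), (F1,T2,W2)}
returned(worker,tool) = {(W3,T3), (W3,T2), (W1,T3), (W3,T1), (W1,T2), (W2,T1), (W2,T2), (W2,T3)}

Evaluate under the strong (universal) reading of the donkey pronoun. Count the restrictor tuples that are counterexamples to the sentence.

"him" takes "a worker" as antecedent and "it" takes "a tool"; both are donkey pronouns co-varying with the restrictor.
Strong reading: for every (f,t,w) with issued(f,t,w), returned(w,t).
Restrictor triples: (F1,T1,W3)→returned(W3,T1) ✓  (F1,T2,W2)→returned(W2,T2) ✓  (F1,T2,W3)→returned(W3,T2) ✓  (F1,T3,W2)→returned(W2,T3) ✓  (F2,T1,W2)→returned(W2,T1) ✓  (F3,T3,W3)→returned(W3,T3) ✓
Counterexamples (restrictor triples failing the scope): 0.

0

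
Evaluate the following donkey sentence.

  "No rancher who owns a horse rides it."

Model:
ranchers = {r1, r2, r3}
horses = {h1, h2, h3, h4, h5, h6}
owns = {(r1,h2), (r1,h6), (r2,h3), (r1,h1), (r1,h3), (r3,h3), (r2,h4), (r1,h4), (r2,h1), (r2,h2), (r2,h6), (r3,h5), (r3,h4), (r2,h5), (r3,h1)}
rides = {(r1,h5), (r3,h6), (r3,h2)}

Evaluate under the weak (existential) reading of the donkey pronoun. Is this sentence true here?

"it" takes "a horse" as antecedent — a donkey pronoun bound across the clause boundary.
Truth condition: for no (r,h) with owns(r,h) does rides(r,h) hold.
Restrictor pairs — does the scope hold? (r1,h1):fails  (r1,h2):fails  (r1,h3):fails  (r1,h4):fails  (r1,h6):fails  (r2,h1):fails  (r2,h2):fails  (r2,h3):fails  (r2,h4):fails  (r2,h5):fails  (r2,h6):fails  (r3,h1):fails  (r3,h3):fails  (r3,h4):fails  (r3,h5):fails
Scope holds for no restrictor pair, so the sentence is true.

True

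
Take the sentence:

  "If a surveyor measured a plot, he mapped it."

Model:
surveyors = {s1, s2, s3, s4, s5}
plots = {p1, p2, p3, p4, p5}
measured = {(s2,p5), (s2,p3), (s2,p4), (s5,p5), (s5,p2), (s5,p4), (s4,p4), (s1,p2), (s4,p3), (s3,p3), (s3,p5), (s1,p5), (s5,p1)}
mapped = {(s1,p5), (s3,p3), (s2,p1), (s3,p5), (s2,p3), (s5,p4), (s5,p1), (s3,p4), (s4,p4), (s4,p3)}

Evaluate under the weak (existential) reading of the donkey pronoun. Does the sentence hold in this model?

True

"it" takes "a plot" as antecedent — a donkey pronoun bound across the clause boundary.
Weak reading: every surveyor s with some measured-plot has at least one measured-plot p such that mapped(s,p).
Per surveyor: s1:✓  s2:✓  s3:✓  s4:✓  s5:✓
Every surveyor in the restrictor has a witness.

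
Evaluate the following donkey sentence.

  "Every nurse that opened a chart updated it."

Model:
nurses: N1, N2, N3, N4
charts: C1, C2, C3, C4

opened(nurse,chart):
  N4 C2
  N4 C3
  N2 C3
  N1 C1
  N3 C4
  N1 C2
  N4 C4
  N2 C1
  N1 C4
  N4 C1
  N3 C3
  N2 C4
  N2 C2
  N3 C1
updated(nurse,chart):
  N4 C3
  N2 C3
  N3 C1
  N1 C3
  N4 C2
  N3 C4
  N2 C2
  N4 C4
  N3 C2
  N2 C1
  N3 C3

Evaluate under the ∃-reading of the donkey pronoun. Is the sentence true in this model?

False

"it" takes "a chart" as antecedent — a donkey pronoun bound across the clause boundary.
Weak reading: every nurse n with some opened-chart has at least one opened-chart c such that updated(n,c).
Per nurse: N1:✗  N2:✓  N3:✓  N4:✓
N1 has no witness among its opened-charts.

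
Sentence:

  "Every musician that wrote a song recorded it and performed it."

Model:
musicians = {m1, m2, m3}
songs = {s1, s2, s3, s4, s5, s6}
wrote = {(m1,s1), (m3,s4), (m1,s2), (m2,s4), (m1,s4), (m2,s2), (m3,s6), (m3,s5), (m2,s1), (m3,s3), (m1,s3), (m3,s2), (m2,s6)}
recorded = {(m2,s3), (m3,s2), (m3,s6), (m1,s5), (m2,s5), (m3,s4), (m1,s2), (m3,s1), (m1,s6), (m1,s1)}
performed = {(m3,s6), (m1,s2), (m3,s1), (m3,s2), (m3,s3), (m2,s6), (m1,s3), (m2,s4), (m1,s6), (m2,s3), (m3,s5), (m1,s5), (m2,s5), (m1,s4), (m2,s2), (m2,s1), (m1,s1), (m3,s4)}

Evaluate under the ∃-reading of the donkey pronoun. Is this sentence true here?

"it" takes "a song" as antecedent — a donkey pronoun bound across the clause boundary.
Weak reading: every musician m with some wrote-song has at least one wrote-song s such that recorded(m,s) ∧ performed(m,s).
Per musician: m1:✓  m2:✗  m3:✓
m2 has no witness among its wrote-songs.

False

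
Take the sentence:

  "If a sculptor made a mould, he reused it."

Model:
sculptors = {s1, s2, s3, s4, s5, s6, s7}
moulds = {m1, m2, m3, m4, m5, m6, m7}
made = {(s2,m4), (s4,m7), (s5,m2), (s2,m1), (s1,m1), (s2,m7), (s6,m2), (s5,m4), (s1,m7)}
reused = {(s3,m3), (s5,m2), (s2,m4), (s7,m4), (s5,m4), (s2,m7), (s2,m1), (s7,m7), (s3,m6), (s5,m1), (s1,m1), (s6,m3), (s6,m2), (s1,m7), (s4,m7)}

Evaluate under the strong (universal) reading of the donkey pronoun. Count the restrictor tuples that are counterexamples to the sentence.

0

"it" takes "a mould" as antecedent — a donkey pronoun bound across the clause boundary.
Strong reading: for every (s,m) with made(s,m), reused(s,m).
Restrictor pairs: (s1,m1) ✓  (s1,m7) ✓  (s2,m1) ✓  (s2,m4) ✓  (s2,m7) ✓  (s4,m7) ✓  (s5,m2) ✓  (s5,m4) ✓  (s6,m2) ✓
Counterexamples (restrictor pairs failing the scope): 0.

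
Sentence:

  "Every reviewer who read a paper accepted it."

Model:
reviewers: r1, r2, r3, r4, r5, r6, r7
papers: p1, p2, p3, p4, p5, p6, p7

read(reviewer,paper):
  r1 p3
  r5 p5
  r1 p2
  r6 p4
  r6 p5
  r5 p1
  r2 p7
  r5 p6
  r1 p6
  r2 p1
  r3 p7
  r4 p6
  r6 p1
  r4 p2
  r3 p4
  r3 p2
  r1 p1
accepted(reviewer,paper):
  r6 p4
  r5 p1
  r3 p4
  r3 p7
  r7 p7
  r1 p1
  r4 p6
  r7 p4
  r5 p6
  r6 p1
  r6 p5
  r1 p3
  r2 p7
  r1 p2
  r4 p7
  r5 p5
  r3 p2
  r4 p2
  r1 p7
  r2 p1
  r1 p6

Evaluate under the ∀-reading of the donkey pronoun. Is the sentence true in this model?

True

"it" takes "a paper" as antecedent — a donkey pronoun bound across the clause boundary.
Strong reading: for every (r,p) with read(r,p), accepted(r,p).
Restrictor pairs: (r1,p1) ✓  (r1,p2) ✓  (r1,p3) ✓  (r1,p6) ✓  (r2,p1) ✓  (r2,p7) ✓  (r3,p2) ✓  (r3,p4) ✓  (r3,p7) ✓  (r4,p2) ✓  (r4,p6) ✓  (r5,p1) ✓  (r5,p5) ✓  (r5,p6) ✓  (r6,p1) ✓  (r6,p4) ✓  (r6,p5) ✓
Every restrictor pair satisfies the scope.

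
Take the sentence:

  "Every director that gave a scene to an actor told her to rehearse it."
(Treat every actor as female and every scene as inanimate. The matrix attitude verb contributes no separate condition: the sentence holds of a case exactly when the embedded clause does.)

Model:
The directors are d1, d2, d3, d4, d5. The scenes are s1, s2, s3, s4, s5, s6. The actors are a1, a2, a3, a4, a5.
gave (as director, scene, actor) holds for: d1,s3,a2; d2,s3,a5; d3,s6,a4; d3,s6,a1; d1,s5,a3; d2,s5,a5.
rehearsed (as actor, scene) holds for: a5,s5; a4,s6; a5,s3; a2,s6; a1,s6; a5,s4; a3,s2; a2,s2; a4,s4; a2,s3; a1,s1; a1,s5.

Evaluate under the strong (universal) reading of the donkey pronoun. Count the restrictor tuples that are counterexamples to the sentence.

1

"her" takes "an actor" as antecedent and "it" takes "a scene"; both are donkey pronouns co-varying with the restrictor.
Strong reading: for every (d,s,a) with gave(d,s,a), rehearsed(a,s).
Restrictor triples: (d1,s3,a2)→rehearsed(a2,s3) ✓  (d1,s5,a3)→rehearsed(a3,s5) ✗  (d2,s3,a5)→rehearsed(a5,s3) ✓  (d2,s5,a5)→rehearsed(a5,s5) ✓  (d3,s6,a1)→rehearsed(a1,s6) ✓  (d3,s6,a4)→rehearsed(a4,s6) ✓
Counterexamples (restrictor triples failing the scope): 1.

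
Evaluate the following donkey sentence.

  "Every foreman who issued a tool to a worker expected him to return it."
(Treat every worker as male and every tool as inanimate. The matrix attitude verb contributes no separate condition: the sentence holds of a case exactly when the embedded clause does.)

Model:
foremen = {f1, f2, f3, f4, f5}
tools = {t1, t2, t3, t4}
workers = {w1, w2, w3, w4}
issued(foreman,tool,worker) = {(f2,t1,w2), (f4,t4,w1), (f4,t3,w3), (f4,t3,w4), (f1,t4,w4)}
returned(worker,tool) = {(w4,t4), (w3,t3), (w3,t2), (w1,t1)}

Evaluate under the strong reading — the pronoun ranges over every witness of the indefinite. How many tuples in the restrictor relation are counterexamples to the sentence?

3

"him" takes "a worker" as antecedent and "it" takes "a tool"; both are donkey pronouns co-varying with the restrictor.
Strong reading: for every (f,t,w) with issued(f,t,w), returned(w,t).
Restrictor triples: (f1,t4,w4)→returned(w4,t4) ✓  (f2,t1,w2)→returned(w2,t1) ✗  (f4,t3,w3)→returned(w3,t3) ✓  (f4,t3,w4)→returned(w4,t3) ✗  (f4,t4,w1)→returned(w1,t4) ✗
Counterexamples (restrictor triples failing the scope): 3.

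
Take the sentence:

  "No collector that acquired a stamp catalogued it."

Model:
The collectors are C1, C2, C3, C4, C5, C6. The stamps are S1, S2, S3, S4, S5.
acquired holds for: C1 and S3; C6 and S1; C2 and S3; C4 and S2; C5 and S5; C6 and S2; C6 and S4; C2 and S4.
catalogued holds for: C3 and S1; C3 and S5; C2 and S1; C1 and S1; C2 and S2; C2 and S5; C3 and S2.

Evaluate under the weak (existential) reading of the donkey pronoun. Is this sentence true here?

True

"it" takes "a stamp" as antecedent — a donkey pronoun bound across the clause boundary.
Truth condition: for no (c,s) with acquired(c,s) does catalogued(c,s) hold.
Restrictor pairs — does the scope hold? (C1,S3):fails  (C2,S3):fails  (C2,S4):fails  (C4,S2):fails  (C5,S5):fails  (C6,S1):fails  (C6,S2):fails  (C6,S4):fails
Scope holds for no restrictor pair, so the sentence is true.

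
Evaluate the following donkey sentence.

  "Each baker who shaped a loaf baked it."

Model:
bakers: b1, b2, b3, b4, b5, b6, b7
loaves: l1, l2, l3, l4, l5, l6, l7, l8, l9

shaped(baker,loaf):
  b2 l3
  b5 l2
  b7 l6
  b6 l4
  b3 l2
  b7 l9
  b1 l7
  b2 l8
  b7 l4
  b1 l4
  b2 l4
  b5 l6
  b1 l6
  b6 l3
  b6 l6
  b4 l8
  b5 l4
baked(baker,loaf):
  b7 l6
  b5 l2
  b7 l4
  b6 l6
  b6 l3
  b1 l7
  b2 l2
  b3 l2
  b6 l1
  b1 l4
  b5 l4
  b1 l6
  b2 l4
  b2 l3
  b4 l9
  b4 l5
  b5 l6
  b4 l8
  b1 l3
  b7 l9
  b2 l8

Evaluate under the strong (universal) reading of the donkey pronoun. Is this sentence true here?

False

"it" takes "a loaf" as antecedent — a donkey pronoun bound across the clause boundary.
Strong reading: for every (b,l) with shaped(b,l), baked(b,l).
Restrictor pairs: (b1,l4) ✓  (b1,l6) ✓  (b1,l7) ✓  (b2,l3) ✓  (b2,l4) ✓  (b2,l8) ✓  (b3,l2) ✓  (b4,l8) ✓  (b5,l2) ✓  (b5,l4) ✓  (b5,l6) ✓  (b6,l3) ✓  (b6,l4) ✗  (b6,l6) ✓  (b7,l4) ✓  (b7,l6) ✓  (b7,l9) ✓
Counterexample: (b6,l4) is in shaped but fails the scope.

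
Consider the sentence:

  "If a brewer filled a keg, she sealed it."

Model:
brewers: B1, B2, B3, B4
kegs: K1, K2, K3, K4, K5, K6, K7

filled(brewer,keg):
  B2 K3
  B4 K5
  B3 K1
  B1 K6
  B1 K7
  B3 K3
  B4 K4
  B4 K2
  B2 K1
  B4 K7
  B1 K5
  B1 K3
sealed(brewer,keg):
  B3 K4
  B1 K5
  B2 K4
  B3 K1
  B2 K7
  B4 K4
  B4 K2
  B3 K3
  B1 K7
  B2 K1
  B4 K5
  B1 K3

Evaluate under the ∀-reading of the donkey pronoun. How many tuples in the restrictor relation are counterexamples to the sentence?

"it" takes "a keg" as antecedent — a donkey pronoun bound across the clause boundary.
Strong reading: for every (b,k) with filled(b,k), sealed(b,k).
Restrictor pairs: (B1,K3) ✓  (B1,K5) ✓  (B1,K6) ✗  (B1,K7) ✓  (B2,K1) ✓  (B2,K3) ✗  (B3,K1) ✓  (B3,K3) ✓  (B4,K2) ✓  (B4,K4) ✓  (B4,K5) ✓  (B4,K7) ✗
Counterexamples (restrictor pairs failing the scope): 3.

3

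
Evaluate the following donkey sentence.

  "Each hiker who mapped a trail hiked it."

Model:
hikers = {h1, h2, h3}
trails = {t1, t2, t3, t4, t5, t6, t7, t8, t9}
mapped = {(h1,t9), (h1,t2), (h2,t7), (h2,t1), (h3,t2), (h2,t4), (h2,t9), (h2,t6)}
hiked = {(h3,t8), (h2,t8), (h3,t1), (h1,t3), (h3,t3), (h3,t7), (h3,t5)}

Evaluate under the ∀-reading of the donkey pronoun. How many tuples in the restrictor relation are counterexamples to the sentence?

8

"it" takes "a trail" as antecedent — a donkey pronoun bound across the clause boundary.
Strong reading: for every (h,t) with mapped(h,t), hiked(h,t).
Restrictor pairs: (h1,t2) ✗  (h1,t9) ✗  (h2,t1) ✗  (h2,t4) ✗  (h2,t6) ✗  (h2,t7) ✗  (h2,t9) ✗  (h3,t2) ✗
Counterexamples (restrictor pairs failing the scope): 8.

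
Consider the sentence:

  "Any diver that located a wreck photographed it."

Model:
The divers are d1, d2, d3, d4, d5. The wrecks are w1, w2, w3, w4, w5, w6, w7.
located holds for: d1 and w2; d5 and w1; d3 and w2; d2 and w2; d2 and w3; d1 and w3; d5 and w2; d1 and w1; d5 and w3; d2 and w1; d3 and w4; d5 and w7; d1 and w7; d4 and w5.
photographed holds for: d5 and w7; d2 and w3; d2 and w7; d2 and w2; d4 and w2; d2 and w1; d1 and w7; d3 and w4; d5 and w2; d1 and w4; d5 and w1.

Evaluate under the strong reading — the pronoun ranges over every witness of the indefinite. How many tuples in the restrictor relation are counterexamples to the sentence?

"it" takes "a wreck" as antecedent — a donkey pronoun bound across the clause boundary.
Strong reading: for every (d,w) with located(d,w), photographed(d,w).
Restrictor pairs: (d1,w1) ✗  (d1,w2) ✗  (d1,w3) ✗  (d1,w7) ✓  (d2,w1) ✓  (d2,w2) ✓  (d2,w3) ✓  (d3,w2) ✗  (d3,w4) ✓  (d4,w5) ✗  (d5,w1) ✓  (d5,w2) ✓  (d5,w3) ✗  (d5,w7) ✓
Counterexamples (restrictor pairs failing the scope): 6.

6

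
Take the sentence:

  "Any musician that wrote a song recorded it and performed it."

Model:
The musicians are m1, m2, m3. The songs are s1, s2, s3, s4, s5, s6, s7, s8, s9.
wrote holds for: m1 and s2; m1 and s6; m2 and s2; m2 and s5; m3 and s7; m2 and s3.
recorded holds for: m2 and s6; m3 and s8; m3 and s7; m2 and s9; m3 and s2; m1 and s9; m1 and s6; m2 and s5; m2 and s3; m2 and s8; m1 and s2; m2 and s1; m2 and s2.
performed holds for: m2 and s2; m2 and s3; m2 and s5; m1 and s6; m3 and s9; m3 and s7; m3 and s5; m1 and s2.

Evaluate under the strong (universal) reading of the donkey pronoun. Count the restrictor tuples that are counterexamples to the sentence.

"it" takes "a song" as antecedent — a donkey pronoun bound across the clause boundary.
Strong reading: for every (m,s) with wrote(m,s), recorded(m,s) ∧ performed(m,s).
Restrictor pairs: (m1,s2) ✓  (m1,s6) ✓  (m2,s2) ✓  (m2,s3) ✓  (m2,s5) ✓  (m3,s7) ✓
Counterexamples (restrictor pairs failing the scope): 0.

0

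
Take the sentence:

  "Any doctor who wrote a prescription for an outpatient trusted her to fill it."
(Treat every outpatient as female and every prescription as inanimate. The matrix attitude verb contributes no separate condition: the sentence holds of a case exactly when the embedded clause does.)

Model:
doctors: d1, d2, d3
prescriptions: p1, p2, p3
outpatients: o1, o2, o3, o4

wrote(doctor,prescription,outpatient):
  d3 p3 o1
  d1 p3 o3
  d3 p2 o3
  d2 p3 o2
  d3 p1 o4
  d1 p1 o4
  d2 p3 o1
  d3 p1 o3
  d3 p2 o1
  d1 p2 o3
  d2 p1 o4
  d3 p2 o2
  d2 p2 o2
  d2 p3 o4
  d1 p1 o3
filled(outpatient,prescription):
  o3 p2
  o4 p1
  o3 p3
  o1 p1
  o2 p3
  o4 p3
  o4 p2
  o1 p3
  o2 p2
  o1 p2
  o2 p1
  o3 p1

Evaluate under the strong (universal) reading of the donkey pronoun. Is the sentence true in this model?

"her" takes "an outpatient" as antecedent and "it" takes "a prescription"; both are donkey pronouns co-varying with the restrictor.
Strong reading: for every (d,p,o) with wrote(d,p,o), filled(o,p).
Restrictor triples: (d1,p1,o3)→filled(o3,p1) ✓  (d1,p1,o4)→filled(o4,p1) ✓  (d1,p2,o3)→filled(o3,p2) ✓  (d1,p3,o3)→filled(o3,p3) ✓  (d2,p1,o4)→filled(o4,p1) ✓  (d2,p2,o2)→filled(o2,p2) ✓  (d2,p3,o1)→filled(o1,p3) ✓  (d2,p3,o2)→filled(o2,p3) ✓  (d2,p3,o4)→filled(o4,p3) ✓  (d3,p1,o3)→filled(o3,p1) ✓  (d3,p1,o4)→filled(o4,p1) ✓  (d3,p2,o1)→filled(o1,p2) ✓  (d3,p2,o2)→filled(o2,p2) ✓  (d3,p2,o3)→filled(o3,p2) ✓  (d3,p3,o1)→filled(o1,p3) ✓
Every restrictor triple satisfies the scope.

True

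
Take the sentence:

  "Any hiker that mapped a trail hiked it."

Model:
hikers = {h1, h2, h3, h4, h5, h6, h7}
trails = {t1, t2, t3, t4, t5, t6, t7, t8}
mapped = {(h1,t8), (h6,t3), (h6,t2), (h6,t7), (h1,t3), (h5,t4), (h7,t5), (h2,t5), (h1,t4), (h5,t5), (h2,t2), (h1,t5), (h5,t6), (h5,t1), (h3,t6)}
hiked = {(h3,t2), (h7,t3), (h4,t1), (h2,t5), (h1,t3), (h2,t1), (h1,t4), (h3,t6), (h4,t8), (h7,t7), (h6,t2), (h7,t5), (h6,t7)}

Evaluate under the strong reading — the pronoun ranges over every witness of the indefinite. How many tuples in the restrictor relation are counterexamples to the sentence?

8

"it" takes "a trail" as antecedent — a donkey pronoun bound across the clause boundary.
Strong reading: for every (h,t) with mapped(h,t), hiked(h,t).
Restrictor pairs: (h1,t3) ✓  (h1,t4) ✓  (h1,t5) ✗  (h1,t8) ✗  (h2,t2) ✗  (h2,t5) ✓  (h3,t6) ✓  (h5,t1) ✗  (h5,t4) ✗  (h5,t5) ✗  (h5,t6) ✗  (h6,t2) ✓  (h6,t3) ✗  (h6,t7) ✓  (h7,t5) ✓
Counterexamples (restrictor pairs failing the scope): 8.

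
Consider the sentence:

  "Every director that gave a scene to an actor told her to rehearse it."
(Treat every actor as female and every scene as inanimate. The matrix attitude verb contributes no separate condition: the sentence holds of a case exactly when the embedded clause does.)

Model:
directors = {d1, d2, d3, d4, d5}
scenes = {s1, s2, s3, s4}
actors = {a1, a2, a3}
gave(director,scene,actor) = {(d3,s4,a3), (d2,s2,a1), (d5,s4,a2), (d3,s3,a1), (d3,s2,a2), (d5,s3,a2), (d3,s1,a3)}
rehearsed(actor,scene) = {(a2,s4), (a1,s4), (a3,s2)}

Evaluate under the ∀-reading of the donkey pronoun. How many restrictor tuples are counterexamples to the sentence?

"her" takes "an actor" as antecedent and "it" takes "a scene"; both are donkey pronouns co-varying with the restrictor.
Strong reading: for every (d,s,a) with gave(d,s,a), rehearsed(a,s).
Restrictor triples: (d2,s2,a1)→rehearsed(a1,s2) ✗  (d3,s1,a3)→rehearsed(a3,s1) ✗  (d3,s2,a2)→rehearsed(a2,s2) ✗  (d3,s3,a1)→rehearsed(a1,s3) ✗  (d3,s4,a3)→rehearsed(a3,s4) ✗  (d5,s3,a2)→rehearsed(a2,s3) ✗  (d5,s4,a2)→rehearsed(a2,s4) ✓
Counterexamples (restrictor triples failing the scope): 6.

6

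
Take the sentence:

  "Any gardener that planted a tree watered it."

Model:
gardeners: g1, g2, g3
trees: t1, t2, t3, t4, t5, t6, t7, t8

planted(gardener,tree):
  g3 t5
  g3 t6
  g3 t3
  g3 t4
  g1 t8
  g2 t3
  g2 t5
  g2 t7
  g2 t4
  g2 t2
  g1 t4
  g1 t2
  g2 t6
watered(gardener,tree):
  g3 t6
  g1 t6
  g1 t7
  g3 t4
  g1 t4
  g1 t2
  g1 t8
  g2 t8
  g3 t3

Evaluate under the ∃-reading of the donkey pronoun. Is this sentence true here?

False

"it" takes "a tree" as antecedent — a donkey pronoun bound across the clause boundary.
Weak reading: every gardener g with some planted-tree has at least one planted-tree t such that watered(g,t).
Per gardener: g1:✓  g2:✗  g3:✓
g2 has no witness among its planted-trees.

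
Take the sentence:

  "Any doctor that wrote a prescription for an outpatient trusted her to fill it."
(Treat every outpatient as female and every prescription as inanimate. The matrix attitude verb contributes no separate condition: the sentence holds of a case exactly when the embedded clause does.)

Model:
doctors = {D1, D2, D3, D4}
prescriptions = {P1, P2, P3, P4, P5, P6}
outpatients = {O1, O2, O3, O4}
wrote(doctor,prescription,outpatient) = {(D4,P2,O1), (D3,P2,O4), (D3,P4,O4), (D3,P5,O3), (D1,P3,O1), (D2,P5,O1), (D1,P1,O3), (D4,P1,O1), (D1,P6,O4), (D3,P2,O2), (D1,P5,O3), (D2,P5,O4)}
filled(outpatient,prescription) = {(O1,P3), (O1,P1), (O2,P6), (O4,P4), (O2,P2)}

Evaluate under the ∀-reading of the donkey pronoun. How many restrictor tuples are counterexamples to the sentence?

"her" takes "an outpatient" as antecedent and "it" takes "a prescription"; both are donkey pronouns co-varying with the restrictor.
Strong reading: for every (d,p,o) with wrote(d,p,o), filled(o,p).
Restrictor triples: (D1,P1,O3)→filled(O3,P1) ✗  (D1,P3,O1)→filled(O1,P3) ✓  (D1,P5,O3)→filled(O3,P5) ✗  (D1,P6,O4)→filled(O4,P6) ✗  (D2,P5,O1)→filled(O1,P5) ✗  (D2,P5,O4)→filled(O4,P5) ✗  (D3,P2,O2)→filled(O2,P2) ✓  (D3,P2,O4)→filled(O4,P2) ✗  (D3,P4,O4)→filled(O4,P4) ✓  (D3,P5,O3)→filled(O3,P5) ✗  (D4,P1,O1)→filled(O1,P1) ✓  (D4,P2,O1)→filled(O1,P2) ✗
Counterexamples (restrictor triples failing the scope): 8.

8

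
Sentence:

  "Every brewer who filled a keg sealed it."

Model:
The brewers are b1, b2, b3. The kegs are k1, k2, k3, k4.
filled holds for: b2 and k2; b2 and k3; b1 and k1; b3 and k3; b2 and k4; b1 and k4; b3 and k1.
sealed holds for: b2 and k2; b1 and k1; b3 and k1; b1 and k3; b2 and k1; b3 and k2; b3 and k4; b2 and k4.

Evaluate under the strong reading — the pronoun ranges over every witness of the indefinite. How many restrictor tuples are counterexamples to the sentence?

3

"it" takes "a keg" as antecedent — a donkey pronoun bound across the clause boundary.
Strong reading: for every (b,k) with filled(b,k), sealed(b,k).
Restrictor pairs: (b1,k1) ✓  (b1,k4) ✗  (b2,k2) ✓  (b2,k3) ✗  (b2,k4) ✓  (b3,k1) ✓  (b3,k3) ✗
Counterexamples (restrictor pairs failing the scope): 3.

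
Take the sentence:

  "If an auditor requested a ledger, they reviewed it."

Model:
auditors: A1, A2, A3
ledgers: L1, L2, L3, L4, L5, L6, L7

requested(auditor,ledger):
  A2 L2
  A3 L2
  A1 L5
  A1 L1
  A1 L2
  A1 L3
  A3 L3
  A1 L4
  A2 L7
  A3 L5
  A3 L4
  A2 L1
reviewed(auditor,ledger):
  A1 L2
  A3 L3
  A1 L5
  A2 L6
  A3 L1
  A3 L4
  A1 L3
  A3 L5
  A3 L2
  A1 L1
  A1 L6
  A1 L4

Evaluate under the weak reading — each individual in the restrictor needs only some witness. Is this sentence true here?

False

"it" takes "a ledger" as antecedent — a donkey pronoun bound across the clause boundary.
Weak reading: every auditor a with some requested-ledger has at least one requested-ledger l such that reviewed(a,l).
Per auditor: A1:✓  A2:✗  A3:✓
A2 has no witness among its requested-ledgers.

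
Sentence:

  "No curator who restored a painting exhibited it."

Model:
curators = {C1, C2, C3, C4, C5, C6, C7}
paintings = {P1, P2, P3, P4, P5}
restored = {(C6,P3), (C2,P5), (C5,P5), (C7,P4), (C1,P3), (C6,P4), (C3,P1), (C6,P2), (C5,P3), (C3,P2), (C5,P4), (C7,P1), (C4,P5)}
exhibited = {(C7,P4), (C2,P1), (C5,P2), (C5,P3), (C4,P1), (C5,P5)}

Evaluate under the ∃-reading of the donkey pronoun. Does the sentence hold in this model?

False

"it" takes "a painting" as antecedent — a donkey pronoun bound across the clause boundary.
Truth condition: for no (c,p) with restored(c,p) does exhibited(c,p) hold.
Restrictor pairs — does the scope hold? (C1,P3):fails  (C2,P5):fails  (C3,P1):fails  (C3,P2):fails  (C4,P5):fails  (C5,P3):holds  (C5,P4):fails  (C5,P5):holds  (C6,P2):fails  (C6,P3):fails  (C6,P4):fails  (C7,P1):fails  (C7,P4):holds
Scope holds for 3 pair(s), so the sentence is false.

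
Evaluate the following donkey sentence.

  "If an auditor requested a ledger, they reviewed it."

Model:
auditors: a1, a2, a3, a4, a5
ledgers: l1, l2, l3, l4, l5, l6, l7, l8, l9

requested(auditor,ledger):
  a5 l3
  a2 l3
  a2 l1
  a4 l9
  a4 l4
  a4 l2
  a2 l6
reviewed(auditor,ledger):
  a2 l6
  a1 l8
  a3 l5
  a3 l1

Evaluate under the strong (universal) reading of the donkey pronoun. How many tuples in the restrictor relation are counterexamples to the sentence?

"it" takes "a ledger" as antecedent — a donkey pronoun bound across the clause boundary.
Strong reading: for every (a,l) with requested(a,l), reviewed(a,l).
Restrictor pairs: (a2,l1) ✗  (a2,l3) ✗  (a2,l6) ✓  (a4,l2) ✗  (a4,l4) ✗  (a4,l9) ✗  (a5,l3) ✗
Counterexamples (restrictor pairs failing the scope): 6.

6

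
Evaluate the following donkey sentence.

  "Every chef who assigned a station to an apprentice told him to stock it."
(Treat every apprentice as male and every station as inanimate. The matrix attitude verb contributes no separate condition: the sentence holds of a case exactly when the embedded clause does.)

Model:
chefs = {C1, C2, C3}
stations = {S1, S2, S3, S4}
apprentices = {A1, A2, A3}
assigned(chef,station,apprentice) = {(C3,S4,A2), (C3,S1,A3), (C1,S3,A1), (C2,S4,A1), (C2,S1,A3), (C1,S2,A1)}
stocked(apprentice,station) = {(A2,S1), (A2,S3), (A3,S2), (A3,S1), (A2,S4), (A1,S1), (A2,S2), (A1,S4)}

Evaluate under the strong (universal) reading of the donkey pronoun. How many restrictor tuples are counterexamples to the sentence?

2

"him" takes "an apprentice" as antecedent and "it" takes "a station"; both are donkey pronouns co-varying with the restrictor.
Strong reading: for every (c,s,a) with assigned(c,s,a), stocked(a,s).
Restrictor triples: (C1,S2,A1)→stocked(A1,S2) ✗  (C1,S3,A1)→stocked(A1,S3) ✗  (C2,S1,A3)→stocked(A3,S1) ✓  (C2,S4,A1)→stocked(A1,S4) ✓  (C3,S1,A3)→stocked(A3,S1) ✓  (C3,S4,A2)→stocked(A2,S4) ✓
Counterexamples (restrictor triples failing the scope): 2.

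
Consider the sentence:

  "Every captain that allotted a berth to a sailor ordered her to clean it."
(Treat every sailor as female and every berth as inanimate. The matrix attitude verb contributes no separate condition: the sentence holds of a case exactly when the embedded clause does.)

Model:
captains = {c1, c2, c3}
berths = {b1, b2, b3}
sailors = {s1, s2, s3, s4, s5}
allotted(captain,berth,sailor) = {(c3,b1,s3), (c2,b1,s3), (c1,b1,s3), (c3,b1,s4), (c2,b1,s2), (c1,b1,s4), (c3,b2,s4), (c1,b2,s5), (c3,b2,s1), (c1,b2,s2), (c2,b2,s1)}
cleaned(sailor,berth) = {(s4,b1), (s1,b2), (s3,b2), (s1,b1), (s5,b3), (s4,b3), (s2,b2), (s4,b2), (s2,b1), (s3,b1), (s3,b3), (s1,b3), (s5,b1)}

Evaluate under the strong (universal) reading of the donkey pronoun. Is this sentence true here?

"her" takes "a sailor" as antecedent and "it" takes "a berth"; both are donkey pronouns co-varying with the restrictor.
Strong reading: for every (c,b,s) with allotted(c,b,s), cleaned(s,b).
Restrictor triples: (c1,b1,s3)→cleaned(s3,b1) ✓  (c1,b1,s4)→cleaned(s4,b1) ✓  (c1,b2,s2)→cleaned(s2,b2) ✓  (c1,b2,s5)→cleaned(s5,b2) ✗  (c2,b1,s2)→cleaned(s2,b1) ✓  (c2,b1,s3)→cleaned(s3,b1) ✓  (c2,b2,s1)→cleaned(s1,b2) ✓  (c3,b1,s3)→cleaned(s3,b1) ✓  (c3,b1,s4)→cleaned(s4,b1) ✓  (c3,b2,s1)→cleaned(s1,b2) ✓  (c3,b2,s4)→cleaned(s4,b2) ✓
Counterexample: (c1,b2,s5) — cleaned(s5,b2) does not hold.

False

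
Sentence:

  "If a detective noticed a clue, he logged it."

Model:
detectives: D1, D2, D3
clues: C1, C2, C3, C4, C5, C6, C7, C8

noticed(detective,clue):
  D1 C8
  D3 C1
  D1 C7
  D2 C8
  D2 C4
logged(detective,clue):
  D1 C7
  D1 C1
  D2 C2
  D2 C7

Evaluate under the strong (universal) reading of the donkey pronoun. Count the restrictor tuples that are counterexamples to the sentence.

4

"it" takes "a clue" as antecedent — a donkey pronoun bound across the clause boundary.
Strong reading: for every (d,c) with noticed(d,c), logged(d,c).
Restrictor pairs: (D1,C7) ✓  (D1,C8) ✗  (D2,C4) ✗  (D2,C8) ✗  (D3,C1) ✗
Counterexamples (restrictor pairs failing the scope): 4.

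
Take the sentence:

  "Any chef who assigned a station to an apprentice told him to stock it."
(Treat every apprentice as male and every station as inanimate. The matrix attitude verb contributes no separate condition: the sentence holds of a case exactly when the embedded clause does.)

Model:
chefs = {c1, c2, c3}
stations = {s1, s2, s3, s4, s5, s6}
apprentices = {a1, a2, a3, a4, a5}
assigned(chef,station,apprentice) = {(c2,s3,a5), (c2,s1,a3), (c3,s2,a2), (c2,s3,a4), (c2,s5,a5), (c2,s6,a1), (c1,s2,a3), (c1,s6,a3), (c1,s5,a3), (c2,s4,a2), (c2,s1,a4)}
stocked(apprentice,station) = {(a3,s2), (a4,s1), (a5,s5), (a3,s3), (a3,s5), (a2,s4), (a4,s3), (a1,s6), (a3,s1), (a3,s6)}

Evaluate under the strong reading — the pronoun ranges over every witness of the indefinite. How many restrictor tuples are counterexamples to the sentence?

2

"him" takes "an apprentice" as antecedent and "it" takes "a station"; both are donkey pronouns co-varying with the restrictor.
Strong reading: for every (c,s,a) with assigned(c,s,a), stocked(a,s).
Restrictor triples: (c1,s2,a3)→stocked(a3,s2) ✓  (c1,s5,a3)→stocked(a3,s5) ✓  (c1,s6,a3)→stocked(a3,s6) ✓  (c2,s1,a3)→stocked(a3,s1) ✓  (c2,s1,a4)→stocked(a4,s1) ✓  (c2,s3,a4)→stocked(a4,s3) ✓  (c2,s3,a5)→stocked(a5,s3) ✗  (c2,s4,a2)→stocked(a2,s4) ✓  (c2,s5,a5)→stocked(a5,s5) ✓  (c2,s6,a1)→stocked(a1,s6) ✓  (c3,s2,a2)→stocked(a2,s2) ✗
Counterexamples (restrictor triples failing the scope): 2.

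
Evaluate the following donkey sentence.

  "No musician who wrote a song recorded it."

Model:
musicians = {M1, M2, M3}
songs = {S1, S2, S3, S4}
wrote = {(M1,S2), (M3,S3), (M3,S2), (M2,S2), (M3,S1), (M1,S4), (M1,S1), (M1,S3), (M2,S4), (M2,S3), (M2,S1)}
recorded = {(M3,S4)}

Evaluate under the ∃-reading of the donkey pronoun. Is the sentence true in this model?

True

"it" takes "a song" as antecedent — a donkey pronoun bound across the clause boundary.
Truth condition: for no (m,s) with wrote(m,s) does recorded(m,s) hold.
Restrictor pairs — does the scope hold? (M1,S1):fails  (M1,S2):fails  (M1,S3):fails  (M1,S4):fails  (M2,S1):fails  (M2,S2):fails  (M2,S3):fails  (M2,S4):fails  (M3,S1):fails  (M3,S2):fails  (M3,S3):fails
Scope holds for no restrictor pair, so the sentence is true.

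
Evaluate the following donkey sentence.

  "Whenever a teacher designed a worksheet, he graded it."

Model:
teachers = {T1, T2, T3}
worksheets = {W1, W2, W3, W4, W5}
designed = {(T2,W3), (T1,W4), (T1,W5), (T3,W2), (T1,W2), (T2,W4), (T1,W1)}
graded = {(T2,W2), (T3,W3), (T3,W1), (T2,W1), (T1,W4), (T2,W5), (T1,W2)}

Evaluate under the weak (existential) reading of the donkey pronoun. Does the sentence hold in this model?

False

"it" takes "a worksheet" as antecedent — a donkey pronoun bound across the clause boundary.
Weak reading: every teacher t with some designed-worksheet has at least one designed-worksheet w such that graded(t,w).
Per teacher: T1:✓  T2:✗  T3:✗
T2 has no witness among its designed-worksheets.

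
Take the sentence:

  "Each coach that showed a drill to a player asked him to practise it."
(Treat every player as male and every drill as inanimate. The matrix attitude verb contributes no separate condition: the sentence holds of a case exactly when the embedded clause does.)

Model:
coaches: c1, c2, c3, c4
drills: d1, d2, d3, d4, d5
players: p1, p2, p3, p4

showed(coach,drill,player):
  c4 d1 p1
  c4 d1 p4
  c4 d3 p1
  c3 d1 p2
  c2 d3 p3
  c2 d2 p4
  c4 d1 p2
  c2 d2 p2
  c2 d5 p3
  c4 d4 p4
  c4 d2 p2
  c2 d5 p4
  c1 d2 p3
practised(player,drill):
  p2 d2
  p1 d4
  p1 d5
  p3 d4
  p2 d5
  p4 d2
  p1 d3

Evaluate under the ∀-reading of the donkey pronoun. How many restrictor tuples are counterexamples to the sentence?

"him" takes "a player" as antecedent and "it" takes "a drill"; both are donkey pronouns co-varying with the restrictor.
Strong reading: for every (c,d,p) with showed(c,d,p), practised(p,d).
Restrictor triples: (c1,d2,p3)→practised(p3,d2) ✗  (c2,d2,p2)→practised(p2,d2) ✓  (c2,d2,p4)→practised(p4,d2) ✓  (c2,d3,p3)→practised(p3,d3) ✗  (c2,d5,p3)→practised(p3,d5) ✗  (c2,d5,p4)→practised(p4,d5) ✗  (c3,d1,p2)→practised(p2,d1) ✗  (c4,d1,p1)→practised(p1,d1) ✗  (c4,d1,p2)→practised(p2,d1) ✗  (c4,d1,p4)→practised(p4,d1) ✗  (c4,d2,p2)→practised(p2,d2) ✓  (c4,d3,p1)→practised(p1,d3) ✓  (c4,d4,p4)→practised(p4,d4) ✗
Counterexamples (restrictor triples failing the scope): 9.

9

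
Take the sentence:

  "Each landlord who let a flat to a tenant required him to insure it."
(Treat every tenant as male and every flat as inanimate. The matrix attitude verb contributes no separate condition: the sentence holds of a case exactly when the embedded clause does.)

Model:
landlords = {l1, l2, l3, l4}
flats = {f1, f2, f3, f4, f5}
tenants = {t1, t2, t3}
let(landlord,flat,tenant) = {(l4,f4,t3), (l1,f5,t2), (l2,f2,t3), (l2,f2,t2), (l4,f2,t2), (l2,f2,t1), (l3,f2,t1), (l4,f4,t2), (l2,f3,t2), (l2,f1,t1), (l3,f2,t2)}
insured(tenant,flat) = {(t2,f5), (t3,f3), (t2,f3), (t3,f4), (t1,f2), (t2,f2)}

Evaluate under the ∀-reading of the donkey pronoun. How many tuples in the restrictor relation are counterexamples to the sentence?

"him" takes "a tenant" as antecedent and "it" takes "a flat"; both are donkey pronouns co-varying with the restrictor.
Strong reading: for every (l,f,t) with let(l,f,t), insured(t,f).
Restrictor triples: (l1,f5,t2)→insured(t2,f5) ✓  (l2,f1,t1)→insured(t1,f1) ✗  (l2,f2,t1)→insured(t1,f2) ✓  (l2,f2,t2)→insured(t2,f2) ✓  (l2,f2,t3)→insured(t3,f2) ✗  (l2,f3,t2)→insured(t2,f3) ✓  (l3,f2,t1)→insured(t1,f2) ✓  (l3,f2,t2)→insured(t2,f2) ✓  (l4,f2,t2)→insured(t2,f2) ✓  (l4,f4,t2)→insured(t2,f4) ✗  (l4,f4,t3)→insured(t3,f4) ✓
Counterexamples (restrictor triples failing the scope): 3.

3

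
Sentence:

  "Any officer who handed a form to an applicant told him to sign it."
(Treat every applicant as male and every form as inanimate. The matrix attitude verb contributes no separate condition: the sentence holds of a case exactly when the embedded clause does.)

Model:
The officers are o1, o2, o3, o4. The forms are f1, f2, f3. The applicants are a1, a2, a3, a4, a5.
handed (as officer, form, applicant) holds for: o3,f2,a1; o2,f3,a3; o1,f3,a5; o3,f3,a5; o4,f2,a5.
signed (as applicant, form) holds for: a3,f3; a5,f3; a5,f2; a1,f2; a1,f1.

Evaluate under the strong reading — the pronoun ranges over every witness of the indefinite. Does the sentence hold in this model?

True

"him" takes "an applicant" as antecedent and "it" takes "a form"; both are donkey pronouns co-varying with the restrictor.
Strong reading: for every (o,f,a) with handed(o,f,a), signed(a,f).
Restrictor triples: (o1,f3,a5)→signed(a5,f3) ✓  (o2,f3,a3)→signed(a3,f3) ✓  (o3,f2,a1)→signed(a1,f2) ✓  (o3,f3,a5)→signed(a5,f3) ✓  (o4,f2,a5)→signed(a5,f2) ✓
Every restrictor triple satisfies the scope.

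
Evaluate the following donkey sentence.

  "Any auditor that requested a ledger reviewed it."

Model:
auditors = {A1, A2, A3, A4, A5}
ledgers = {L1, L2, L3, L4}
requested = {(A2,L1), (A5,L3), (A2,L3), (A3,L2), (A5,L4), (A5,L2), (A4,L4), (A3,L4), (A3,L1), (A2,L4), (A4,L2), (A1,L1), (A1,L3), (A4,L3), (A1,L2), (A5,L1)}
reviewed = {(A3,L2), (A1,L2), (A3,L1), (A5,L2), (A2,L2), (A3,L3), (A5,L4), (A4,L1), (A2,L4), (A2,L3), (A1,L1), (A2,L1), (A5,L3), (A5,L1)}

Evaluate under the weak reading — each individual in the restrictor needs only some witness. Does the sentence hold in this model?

False

"it" takes "a ledger" as antecedent — a donkey pronoun bound across the clause boundary.
Weak reading: every auditor a with some requested-ledger has at least one requested-ledger l such that reviewed(a,l).
Per auditor: A1:✓  A2:✓  A3:✓  A4:✗  A5:✓
A4 has no witness among its requested-ledgers.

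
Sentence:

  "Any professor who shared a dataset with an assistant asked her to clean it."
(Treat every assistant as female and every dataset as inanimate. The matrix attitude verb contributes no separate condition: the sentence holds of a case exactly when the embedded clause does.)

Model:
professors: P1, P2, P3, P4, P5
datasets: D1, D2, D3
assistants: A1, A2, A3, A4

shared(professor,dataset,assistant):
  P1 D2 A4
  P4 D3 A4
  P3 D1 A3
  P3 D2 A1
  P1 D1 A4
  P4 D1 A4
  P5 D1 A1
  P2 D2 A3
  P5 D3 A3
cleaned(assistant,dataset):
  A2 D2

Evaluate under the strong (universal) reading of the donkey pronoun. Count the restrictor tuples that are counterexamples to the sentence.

9

"her" takes "an assistant" as antecedent and "it" takes "a dataset"; both are donkey pronouns co-varying with the restrictor.
Strong reading: for every (p,d,a) with shared(p,d,a), cleaned(a,d).
Restrictor triples: (P1,D1,A4)→cleaned(A4,D1) ✗  (P1,D2,A4)→cleaned(A4,D2) ✗  (P2,D2,A3)→cleaned(A3,D2) ✗  (P3,D1,A3)→cleaned(A3,D1) ✗  (P3,D2,A1)→cleaned(A1,D2) ✗  (P4,D1,A4)→cleaned(A4,D1) ✗  (P4,D3,A4)→cleaned(A4,D3) ✗  (P5,D1,A1)→cleaned(A1,D1) ✗  (P5,D3,A3)→cleaned(A3,D3) ✗
Counterexamples (restrictor triples failing the scope): 9.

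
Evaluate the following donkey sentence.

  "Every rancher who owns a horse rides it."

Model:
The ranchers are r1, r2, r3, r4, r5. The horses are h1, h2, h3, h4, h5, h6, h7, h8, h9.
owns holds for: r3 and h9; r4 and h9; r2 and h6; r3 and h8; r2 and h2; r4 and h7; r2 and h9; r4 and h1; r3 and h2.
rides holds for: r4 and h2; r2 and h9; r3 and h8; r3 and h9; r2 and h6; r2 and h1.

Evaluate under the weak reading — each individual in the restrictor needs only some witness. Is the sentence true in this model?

False

"it" takes "a horse" as antecedent — a donkey pronoun bound across the clause boundary.
Weak reading: every rancher r with some owns-horse has at least one owns-horse h such that rides(r,h).
Per rancher: r2:✓  r3:✓  r4:✗
r4 has no witness among its owns-horses.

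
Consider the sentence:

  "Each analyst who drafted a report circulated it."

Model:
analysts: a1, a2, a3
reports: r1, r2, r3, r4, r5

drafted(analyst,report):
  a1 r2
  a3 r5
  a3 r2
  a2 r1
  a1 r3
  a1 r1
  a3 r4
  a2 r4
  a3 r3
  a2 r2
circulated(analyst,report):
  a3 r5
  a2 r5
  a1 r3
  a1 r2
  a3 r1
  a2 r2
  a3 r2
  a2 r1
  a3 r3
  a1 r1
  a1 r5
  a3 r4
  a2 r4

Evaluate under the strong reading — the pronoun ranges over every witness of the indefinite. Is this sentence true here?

"it" takes "a report" as antecedent — a donkey pronoun bound across the clause boundary.
Strong reading: for every (a,r) with drafted(a,r), circulated(a,r).
Restrictor pairs: (a1,r1) ✓  (a1,r2) ✓  (a1,r3) ✓  (a2,r1) ✓  (a2,r2) ✓  (a2,r4) ✓  (a3,r2) ✓  (a3,r3) ✓  (a3,r4) ✓  (a3,r5) ✓
Every restrictor pair satisfies the scope.

True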